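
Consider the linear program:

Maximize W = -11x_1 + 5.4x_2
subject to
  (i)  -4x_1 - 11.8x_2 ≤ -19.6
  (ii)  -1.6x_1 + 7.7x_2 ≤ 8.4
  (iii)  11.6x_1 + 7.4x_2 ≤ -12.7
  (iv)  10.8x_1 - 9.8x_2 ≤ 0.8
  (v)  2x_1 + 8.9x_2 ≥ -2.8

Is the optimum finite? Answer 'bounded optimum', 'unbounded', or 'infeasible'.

infeasible

The boundaries -4x_1 - 11.8x_2 = -19.6 and -1.6x_1 + 7.7x_2 = 8.4 meet at (1295/1242, 812/621), but that point violates 11.6x_1 + 7.4x_2 ≤ -12.7. Every candidate vertex is excluded by some other constraint, so the feasible region is empty.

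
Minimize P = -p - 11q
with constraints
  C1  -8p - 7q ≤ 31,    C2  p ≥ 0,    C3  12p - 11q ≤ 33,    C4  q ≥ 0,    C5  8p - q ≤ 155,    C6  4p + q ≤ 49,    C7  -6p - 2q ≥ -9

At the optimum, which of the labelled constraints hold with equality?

Extreme points and P = -p - 11q:
  (0, 0) → P = 0
  (0, 9/2) → P = -99/2
  (3/2, 0) → P = -3/2

The minimum is at (0, 9/2). Substituting into each constraint, equality holds for C2 and C7; the remaining constraints have slack.

C2 and C7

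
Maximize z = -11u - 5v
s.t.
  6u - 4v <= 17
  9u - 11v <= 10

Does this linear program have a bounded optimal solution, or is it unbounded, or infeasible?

unbounded

From the feasible point (49/10, 31/10), moving in the direction (-11, -9) keeps every constraint satisfied while z increases without bound.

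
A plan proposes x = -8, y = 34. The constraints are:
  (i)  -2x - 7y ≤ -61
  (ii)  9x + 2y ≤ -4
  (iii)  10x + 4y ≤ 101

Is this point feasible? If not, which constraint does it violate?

(i): -222 ≤ -61 ✓
(ii): -4 ≤ -4 ✓
(iii): 56 ≤ 101 ✓

feasible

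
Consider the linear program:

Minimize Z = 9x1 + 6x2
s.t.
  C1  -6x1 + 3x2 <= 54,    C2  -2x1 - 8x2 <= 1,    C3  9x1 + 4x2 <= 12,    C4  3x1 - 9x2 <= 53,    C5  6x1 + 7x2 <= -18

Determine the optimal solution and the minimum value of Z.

x1 = -145/18, x2 = 17/9, minimum Z = -367/6

Vertices and Z = 9x1 + 6x2:
  (-145/18, 17/9) → Z = -367/6
  (-36/5, 18/5) → Z = -216/5
  (-137/34, 15/17) → Z = -1053/34

At the optimal vertex, -6x1 + 3x2 = 54 and -2x1 - 8x2 = 1.
Solving simultaneously gives x1 = -145/18, x2 = 17/9.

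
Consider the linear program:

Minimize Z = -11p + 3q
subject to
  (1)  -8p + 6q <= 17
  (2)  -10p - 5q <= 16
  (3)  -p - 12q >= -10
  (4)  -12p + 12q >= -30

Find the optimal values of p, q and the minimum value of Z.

Extreme points and Z = -11p + 3q:
  (-181/100, 21/50) → Z = 2117/100
  (-24/17, 97/102) → Z = 625/34
  (-7/30, -41/15) → Z = -169/30
  (40/13, 15/26) → Z = -835/26

At the optimal vertex, -p - 12q = -10 and -12p + 12q = -30.
Solving simultaneously gives p = 40/13, q = 15/26.

p = 40/13, q = 15/26, minimum Z = -835/26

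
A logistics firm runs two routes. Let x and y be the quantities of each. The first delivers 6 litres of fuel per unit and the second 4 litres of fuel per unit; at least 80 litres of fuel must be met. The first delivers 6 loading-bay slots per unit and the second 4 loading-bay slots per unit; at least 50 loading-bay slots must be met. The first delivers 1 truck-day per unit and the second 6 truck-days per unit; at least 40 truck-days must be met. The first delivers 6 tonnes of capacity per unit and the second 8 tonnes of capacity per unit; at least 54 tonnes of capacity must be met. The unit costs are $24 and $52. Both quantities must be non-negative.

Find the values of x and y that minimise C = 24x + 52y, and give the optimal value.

x = 10, y = 5, minimum C = 500

Corner points and C = 24x + 52y:
  (0, 20) → C = 1040
  (40, 0) → C = 960
  (10, 5) → C = 500
The feasible region is unbounded (it extends along (0, 1), (1, 0)), but C strictly increases along every unbounded feasible direction, so there is no improving ray and the minimum is attained at a vertex.

At the optimal vertex, 6x + 4y = 80 and x + 6y = 40.
Solving simultaneously gives x = 10, y = 5.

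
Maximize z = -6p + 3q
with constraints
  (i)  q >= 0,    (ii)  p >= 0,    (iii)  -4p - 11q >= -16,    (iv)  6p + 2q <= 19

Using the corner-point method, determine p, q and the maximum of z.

Feasible corners and z = -6p + 3q:
  (0, 0) → z = 0
  (19/6, 0) → z = -19
  (0, 16/11) → z = 48/11
  (177/58, 10/29) → z = -501/29

p = 0, q = 16/11, maximum z = 48/11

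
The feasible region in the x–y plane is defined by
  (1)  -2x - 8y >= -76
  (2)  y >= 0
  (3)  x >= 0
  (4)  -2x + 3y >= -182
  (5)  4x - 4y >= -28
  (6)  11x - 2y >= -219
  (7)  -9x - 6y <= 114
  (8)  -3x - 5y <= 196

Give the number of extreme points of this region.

4

Intersecting each pair of boundary lines and keeping only the points that satisfy every inequality leaves:
  (38, 0)
  (2, 9)
  (0, 0)
  (0, 7)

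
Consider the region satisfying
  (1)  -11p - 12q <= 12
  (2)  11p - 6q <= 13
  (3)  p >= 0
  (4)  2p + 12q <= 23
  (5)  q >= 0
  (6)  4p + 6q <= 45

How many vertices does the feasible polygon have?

4

Of the 15 pairwise boundary intersections, those satisfying every inequality are:
  (49/24, 227/144)
  (13/11, 0)
  (0, 23/12)
  (0, 0)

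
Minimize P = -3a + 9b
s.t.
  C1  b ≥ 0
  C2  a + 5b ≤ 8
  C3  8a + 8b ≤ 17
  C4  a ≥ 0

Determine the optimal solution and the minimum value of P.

a = 17/8, b = 0, minimum P = -51/8

The binding constraints are b = 0 and 8a + 8b = 17.
Solving simultaneously gives a = 17/8, b = 0.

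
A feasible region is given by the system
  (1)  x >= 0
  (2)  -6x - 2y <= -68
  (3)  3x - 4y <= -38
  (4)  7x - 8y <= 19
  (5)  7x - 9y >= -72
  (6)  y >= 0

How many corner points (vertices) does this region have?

3

The feasible vertices (each the meet of two boundaries and inside every other half-plane) are:
  (95, 323/4)
  (54, 50)
  (747/7, 91)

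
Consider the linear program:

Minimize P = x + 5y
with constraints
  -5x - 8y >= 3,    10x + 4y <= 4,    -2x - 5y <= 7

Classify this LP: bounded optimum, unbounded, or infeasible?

Feasible corners and P = x + 5y:
  (11/15, -5/6) → P = -103/30
  (8/7, -13/7) → P = -57/7
The feasible region has finitely many vertices and no improving ray; the minimum is -57/7 at (8/7, -13/7).

bounded optimum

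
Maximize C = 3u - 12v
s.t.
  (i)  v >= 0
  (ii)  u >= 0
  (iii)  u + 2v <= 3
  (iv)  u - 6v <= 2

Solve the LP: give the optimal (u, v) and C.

Vertices and C = 3u - 12v:
  (0, 0) → C = 0
  (2, 0) → C = 6
  (0, 3/2) → C = -18
  (11/4, 1/8) → C = 27/4

u = 11/4, v = 1/8, maximum C = 27/4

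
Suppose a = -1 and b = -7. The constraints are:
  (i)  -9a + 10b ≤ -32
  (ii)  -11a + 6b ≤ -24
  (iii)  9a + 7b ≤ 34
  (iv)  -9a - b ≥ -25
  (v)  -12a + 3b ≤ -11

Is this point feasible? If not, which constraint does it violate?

Constraint (v): -12a + 3b = -9, which is not ≤ -11. All other constraints are satisfied.

not feasible — violates (v)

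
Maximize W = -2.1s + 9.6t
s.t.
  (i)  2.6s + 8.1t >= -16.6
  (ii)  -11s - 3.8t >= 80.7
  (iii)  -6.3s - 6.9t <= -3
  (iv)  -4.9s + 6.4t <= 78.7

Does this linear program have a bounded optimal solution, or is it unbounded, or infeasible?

The boundaries 2.6s + 8.1t = -16.6 and -11s - 3.8t = 80.7 meet at (-59059/7922, 1361/3961), but that point violates -6.3s - 6.9t ≤ -3. Every candidate vertex is excluded by some other constraint, so the feasible region is empty.

infeasible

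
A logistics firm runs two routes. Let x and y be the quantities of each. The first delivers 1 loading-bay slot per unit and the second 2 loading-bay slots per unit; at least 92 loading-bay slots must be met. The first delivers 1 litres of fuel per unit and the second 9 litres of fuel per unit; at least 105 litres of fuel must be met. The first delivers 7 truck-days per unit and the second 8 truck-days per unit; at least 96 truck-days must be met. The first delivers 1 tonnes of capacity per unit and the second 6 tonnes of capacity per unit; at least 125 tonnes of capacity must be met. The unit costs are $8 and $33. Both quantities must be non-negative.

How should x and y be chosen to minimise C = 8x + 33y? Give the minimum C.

x = 151/2, y = 33/4, minimum C = 3505/4

Vertices and C = 8x + 33y:
  (0, 46) → C = 1518
  (125, 0) → C = 1000
  (151/2, 33/4) → C = 3505/4
The feasible region is unbounded (it extends along (0, 1), (1, 0)), but C strictly increases along every unbounded feasible direction, so there is no improving ray and the minimum is attained at a vertex.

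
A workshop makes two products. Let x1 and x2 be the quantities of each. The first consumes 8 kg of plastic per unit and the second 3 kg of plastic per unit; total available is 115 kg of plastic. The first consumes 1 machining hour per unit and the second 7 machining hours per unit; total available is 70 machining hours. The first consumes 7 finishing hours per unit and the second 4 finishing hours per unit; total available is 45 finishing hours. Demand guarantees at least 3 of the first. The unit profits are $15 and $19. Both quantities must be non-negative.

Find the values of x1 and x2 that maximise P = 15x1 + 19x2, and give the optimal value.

x1 = 3, x2 = 6, maximum P = 159

Corner points and P = 15x1 + 19x2:
  (45/7, 0) → P = 675/7
  (3, 0) → P = 45
  (3, 6) → P = 159

The binding constraints are 7x1 + 4x2 = 45 and x1 = 3.
Solving simultaneously gives x1 = 3, x2 = 6.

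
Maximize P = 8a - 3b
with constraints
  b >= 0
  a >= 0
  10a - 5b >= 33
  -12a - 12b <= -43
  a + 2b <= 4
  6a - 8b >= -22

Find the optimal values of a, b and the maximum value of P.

a = 4, b = 0, maximum P = 32

The binding constraints are b = 0 and a + 2b = 4.
Solving simultaneously gives a = 4, b = 0.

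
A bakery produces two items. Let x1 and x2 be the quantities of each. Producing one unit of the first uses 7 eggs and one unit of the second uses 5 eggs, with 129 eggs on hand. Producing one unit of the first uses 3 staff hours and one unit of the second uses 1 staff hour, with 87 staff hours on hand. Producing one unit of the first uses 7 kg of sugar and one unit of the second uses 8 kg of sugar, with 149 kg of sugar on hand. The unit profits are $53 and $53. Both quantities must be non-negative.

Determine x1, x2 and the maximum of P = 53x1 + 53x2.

x1 = 41/3, x2 = 20/3, maximum P = 3233/3

Corner points and P = 53x1 + 53x2:
  (0, 0) → P = 0
  (0, 149/8) → P = 7897/8
  (129/7, 0) → P = 6837/7
  (41/3, 20/3) → P = 3233/3

The optimum lies where 7x1 + 5x2 = 129 and 7x1 + 8x2 = 149.
Solving simultaneously gives x1 = 41/3, x2 = 20/3.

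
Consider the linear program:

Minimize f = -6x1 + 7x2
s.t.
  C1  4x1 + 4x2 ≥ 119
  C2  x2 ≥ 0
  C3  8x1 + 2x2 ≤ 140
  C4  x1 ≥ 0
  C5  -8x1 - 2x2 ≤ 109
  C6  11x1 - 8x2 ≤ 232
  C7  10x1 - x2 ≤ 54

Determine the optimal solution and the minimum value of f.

x1 = 335/44, x2 = 487/22, minimum f = 1202/11

Feasible corners and f = -6x1 + 7x2:
  (0, 119/4) → f = 833/4
  (335/44, 487/22) → f = 1202/11
  (0, 70) → f = 490
  (62/7, 242/7) → f = 1322/7

The optimum lies where 4x1 + 4x2 = 119 and 10x1 - x2 = 54.
Solving simultaneously gives x1 = 335/44, x2 = 487/22.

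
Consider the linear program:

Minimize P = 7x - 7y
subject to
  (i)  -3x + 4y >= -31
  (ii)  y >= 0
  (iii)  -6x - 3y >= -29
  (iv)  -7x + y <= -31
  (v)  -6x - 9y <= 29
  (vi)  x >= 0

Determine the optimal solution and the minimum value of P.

x = 122/27, y = 17/27, minimum P = 245/9

Extreme points and P = 7x - 7y:
  (29/6, 0) → P = 203/6
  (31/7, 0) → P = 31
  (122/27, 17/27) → P = 245/9

The binding constraints are -6x - 3y = -29 and -7x + y = -31.
Solving simultaneously gives x = 122/27, y = 17/27.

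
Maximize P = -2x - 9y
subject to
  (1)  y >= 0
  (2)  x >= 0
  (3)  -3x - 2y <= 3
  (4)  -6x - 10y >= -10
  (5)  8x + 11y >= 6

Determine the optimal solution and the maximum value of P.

x = 3/4, y = 0, maximum P = -3/2

Vertices and P = -2x - 9y:
  (5/3, 0) → P = -10/3
  (3/4, 0) → P = -3/2
  (0, 1) → P = -9
  (0, 6/11) → P = -54/11

At the optimal vertex, y = 0 and 8x + 11y = 6.
Solving simultaneously gives x = 3/4, y = 0.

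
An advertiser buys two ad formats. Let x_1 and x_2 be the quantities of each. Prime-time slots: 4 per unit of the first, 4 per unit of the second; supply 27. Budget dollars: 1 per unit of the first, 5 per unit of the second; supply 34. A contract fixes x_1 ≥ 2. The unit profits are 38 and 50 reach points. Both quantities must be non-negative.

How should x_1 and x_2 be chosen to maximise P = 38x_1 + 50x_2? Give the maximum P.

Extreme points and P = 38x_1 + 50x_2:
  (27/4, 0) → P = 513/2
  (2, 0) → P = 76
  (2, 19/4) → P = 627/2

x_1 = 2, x_2 = 19/4, maximum P = 627/2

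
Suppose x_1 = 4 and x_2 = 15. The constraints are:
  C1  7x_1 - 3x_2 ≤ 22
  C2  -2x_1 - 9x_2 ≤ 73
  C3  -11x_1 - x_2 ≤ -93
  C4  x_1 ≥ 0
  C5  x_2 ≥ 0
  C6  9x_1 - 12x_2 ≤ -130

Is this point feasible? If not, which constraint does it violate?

Constraint C3: -11x_1 - x_2 = -59, which is not ≤ -93. All other constraints are satisfied.

not feasible — violates C3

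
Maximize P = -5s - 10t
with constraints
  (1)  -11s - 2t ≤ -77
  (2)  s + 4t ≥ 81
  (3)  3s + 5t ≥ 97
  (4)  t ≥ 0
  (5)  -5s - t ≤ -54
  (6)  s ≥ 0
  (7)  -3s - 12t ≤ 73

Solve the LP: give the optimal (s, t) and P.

Corner points and P = -5s - 10t:
  (81, 0) → P = -405
  (135/19, 351/19) → P = -4185/19
  (0, 54) → P = -540
The feasible region is unbounded (it extends along (0, 1), (1, 0)), but P strictly decreases along every unbounded feasible direction, so there is no improving ray and the maximum is attained at a vertex.

The optimum lies where s + 4t = 81 and -5s - t = -54.
Solving simultaneously gives s = 135/19, t = 351/19.

s = 135/19, t = 351/19, maximum P = -4185/19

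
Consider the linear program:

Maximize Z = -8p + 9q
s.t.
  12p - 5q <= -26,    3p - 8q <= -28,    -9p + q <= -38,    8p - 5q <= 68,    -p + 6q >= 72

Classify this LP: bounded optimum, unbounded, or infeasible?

From the feasible point (72/11, 230/11), moving in the direction (5, 12) keeps every constraint satisfied while Z increases without bound.

unbounded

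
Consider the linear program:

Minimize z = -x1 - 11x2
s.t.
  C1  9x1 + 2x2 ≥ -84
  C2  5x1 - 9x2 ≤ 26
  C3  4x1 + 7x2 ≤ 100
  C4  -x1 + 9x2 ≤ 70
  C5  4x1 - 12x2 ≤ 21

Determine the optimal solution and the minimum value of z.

Feasible corners and z = -x1 - 11x2:
  (-896/83, 546/83) → z = -5110/83
  (-483/58, -525/116) → z = 6741/116
  (1082/71, 396/71) → z = -5438/71
  (41/8, -1/24) → z = -14/3
  (410/43, 380/43) → z = -4590/43

The optimum lies where 4x1 + 7x2 = 100 and -x1 + 9x2 = 70.
Solving simultaneously gives x1 = 410/43, x2 = 380/43.

x1 = 410/43, x2 = 380/43, minimum z = -4590/43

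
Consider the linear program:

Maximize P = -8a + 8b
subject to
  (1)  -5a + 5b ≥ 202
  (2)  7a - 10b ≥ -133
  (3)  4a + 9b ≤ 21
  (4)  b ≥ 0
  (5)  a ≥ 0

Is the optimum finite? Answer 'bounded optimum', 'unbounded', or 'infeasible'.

The boundaries 4a + 9b = 21 and b = 0 meet at (21/4, 0), but that point violates -5a + 5b ≥ 202. Every candidate vertex is excluded by some other constraint, so the feasible region is empty.

infeasible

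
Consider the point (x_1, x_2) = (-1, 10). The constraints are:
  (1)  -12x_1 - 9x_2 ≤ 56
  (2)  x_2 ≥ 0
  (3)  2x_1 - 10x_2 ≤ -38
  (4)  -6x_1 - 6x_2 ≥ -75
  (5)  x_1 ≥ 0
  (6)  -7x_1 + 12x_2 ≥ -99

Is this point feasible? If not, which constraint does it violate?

Constraint (5): x_1 = -1, which is not ≥ 0. All other constraints are satisfied.

not feasible — violates (5)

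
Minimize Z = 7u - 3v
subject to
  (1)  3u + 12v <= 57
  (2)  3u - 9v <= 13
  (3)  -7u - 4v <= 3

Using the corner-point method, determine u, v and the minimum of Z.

u = -11/3, v = 17/3, minimum Z = -128/3

Corner points and Z = 7u - 3v:
  (223/21, 44/21) → Z = 1429/21
  (-11/3, 17/3) → Z = -128/3
  (1/3, -4/3) → Z = 19/3

The binding constraints are 3u + 12v = 57 and -7u - 4v = 3.
Solving simultaneously gives u = -11/3, v = 17/3.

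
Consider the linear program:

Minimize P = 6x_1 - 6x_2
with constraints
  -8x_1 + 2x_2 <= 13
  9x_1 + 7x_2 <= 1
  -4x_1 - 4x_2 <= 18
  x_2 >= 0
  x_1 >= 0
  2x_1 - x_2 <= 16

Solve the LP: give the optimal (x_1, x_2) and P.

Feasible corners and P = 6x_1 - 6x_2:
  (1/9, 0) → P = 2/3
  (0, 1/7) → P = -6/7
  (0, 0) → P = 0

The binding constraints are 9x_1 + 7x_2 = 1 and x_1 = 0.
Solving simultaneously gives x_1 = 0, x_2 = 1/7.

x_1 = 0, x_2 = 1/7, minimum P = -6/7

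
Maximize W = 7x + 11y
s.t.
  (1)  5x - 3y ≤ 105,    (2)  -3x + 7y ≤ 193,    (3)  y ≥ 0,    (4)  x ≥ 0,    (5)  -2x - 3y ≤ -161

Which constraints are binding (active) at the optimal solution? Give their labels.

Feasible corners and W = 7x + 11y:
  (657/13, 640/13) → W = 11639/13
  (38, 85/3) → W = 1733/3
  (548/23, 869/23) → W = 13395/23

The maximum is at (657/13, 640/13). Substituting into each constraint, equality holds for (1) and (2); the remaining constraints have slack.

(1) and (2)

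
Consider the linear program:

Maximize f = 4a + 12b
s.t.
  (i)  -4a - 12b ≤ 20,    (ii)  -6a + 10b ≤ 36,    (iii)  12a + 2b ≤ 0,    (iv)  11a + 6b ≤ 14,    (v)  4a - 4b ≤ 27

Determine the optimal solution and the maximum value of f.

Feasible corners and f = 4a + 12b:
  (-79/14, 3/14) → f = -20
  (5/17, -30/17) → f = -20
  (-6/11, 36/11) → f = 408/11

The optimum lies where -6a + 10b = 36 and 12a + 2b = 0.
Solving simultaneously gives a = -6/11, b = 36/11.

a = -6/11, b = 36/11, maximum f = 408/11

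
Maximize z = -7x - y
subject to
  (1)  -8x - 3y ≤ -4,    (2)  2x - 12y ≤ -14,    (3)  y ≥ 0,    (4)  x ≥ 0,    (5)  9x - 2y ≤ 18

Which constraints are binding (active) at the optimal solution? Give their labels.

Vertices and z = -7x - y:
  (1/17, 20/17) → z = -27/17
  (0, 4/3) → z = -4/3
  (61/26, 81/52) → z = -935/52
The feasible region is unbounded (it extends along (0, 1), (2, 9)), but z strictly decreases along every unbounded feasible direction, so there is no improving ray and the maximum is attained at a vertex.

The maximum is at (0, 4/3). Substituting into each constraint, equality holds for (1) and (4); the remaining constraints have slack.

(1) and (4)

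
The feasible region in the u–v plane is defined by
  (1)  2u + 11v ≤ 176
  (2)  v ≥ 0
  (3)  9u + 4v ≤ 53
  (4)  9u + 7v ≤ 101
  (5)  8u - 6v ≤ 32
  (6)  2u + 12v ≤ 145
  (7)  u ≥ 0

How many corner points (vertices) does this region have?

5

Intersecting each pair of boundary lines and keeping only the points that satisfy every inequality leaves:
  (4, 0)
  (0, 0)
  (223/43, 68/43)
  (14/25, 1199/100)
  (0, 145/12)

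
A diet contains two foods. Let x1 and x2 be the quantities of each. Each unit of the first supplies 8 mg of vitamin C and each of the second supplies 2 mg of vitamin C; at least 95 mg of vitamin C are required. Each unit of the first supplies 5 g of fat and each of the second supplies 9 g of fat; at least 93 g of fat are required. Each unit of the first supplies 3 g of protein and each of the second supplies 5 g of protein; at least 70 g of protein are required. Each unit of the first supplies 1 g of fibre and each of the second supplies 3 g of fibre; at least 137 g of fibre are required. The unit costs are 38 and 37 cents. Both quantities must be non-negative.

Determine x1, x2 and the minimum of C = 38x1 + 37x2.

x1 = 1/2, x2 = 91/2, minimum C = 3405/2

Vertices and C = 38x1 + 37x2:
  (0, 95/2) → C = 3515/2
  (137, 0) → C = 5206
  (1/2, 91/2) → C = 3405/2
The feasible region is unbounded (it extends along (0, 1), (1, 0)), but C strictly increases along every unbounded feasible direction, so there is no improving ray and the minimum is attained at a vertex.

The optimum lies where 8x1 + 2x2 = 95 and x1 + 3x2 = 137.
Solving simultaneously gives x1 = 1/2, x2 = 91/2.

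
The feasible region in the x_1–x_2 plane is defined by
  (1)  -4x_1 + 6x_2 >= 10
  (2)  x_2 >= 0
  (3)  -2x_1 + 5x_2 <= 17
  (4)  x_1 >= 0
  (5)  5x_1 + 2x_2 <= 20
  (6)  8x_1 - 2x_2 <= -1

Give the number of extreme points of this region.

Intersecting each pair of boundary lines and keeping only the points that satisfy every inequality leaves:
  (0, 5/3)
  (7/20, 19/10)
  (0, 17/5)
  (29/36, 67/18)

4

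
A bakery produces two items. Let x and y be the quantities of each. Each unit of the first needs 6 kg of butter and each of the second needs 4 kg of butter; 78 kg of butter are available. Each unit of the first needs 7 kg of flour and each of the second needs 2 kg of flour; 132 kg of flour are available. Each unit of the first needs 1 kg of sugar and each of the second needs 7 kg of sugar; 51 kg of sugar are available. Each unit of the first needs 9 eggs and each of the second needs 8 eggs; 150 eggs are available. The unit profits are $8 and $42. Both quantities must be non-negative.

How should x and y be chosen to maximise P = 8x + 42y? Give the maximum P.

x = 9, y = 6, maximum P = 324

Extreme points and P = 8x + 42y:
  (0, 0) → P = 0
  (0, 51/7) → P = 306
  (13, 0) → P = 104
  (9, 6) → P = 324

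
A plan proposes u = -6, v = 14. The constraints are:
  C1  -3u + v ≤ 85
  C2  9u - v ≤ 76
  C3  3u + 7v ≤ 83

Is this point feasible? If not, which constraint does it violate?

C1: 32 ≤ 85 ✓
C2: -68 ≤ 76 ✓
C3: 80 ≤ 83 ✓

feasible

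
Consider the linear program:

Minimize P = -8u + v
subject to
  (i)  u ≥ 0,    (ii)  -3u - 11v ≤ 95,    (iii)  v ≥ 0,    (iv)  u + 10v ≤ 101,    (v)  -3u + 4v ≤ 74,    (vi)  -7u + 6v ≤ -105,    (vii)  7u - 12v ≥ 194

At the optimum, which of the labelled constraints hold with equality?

Feasible corners and P = -8u + v:
  (101, 0) → P = -808
  (194/7, 0) → P = -1552/7
  (1576/41, 513/82) → P = -24703/82

The minimum is at (101, 0). Substituting into each constraint, equality holds for (iii) and (iv); the remaining constraints have slack.

(iii) and (iv)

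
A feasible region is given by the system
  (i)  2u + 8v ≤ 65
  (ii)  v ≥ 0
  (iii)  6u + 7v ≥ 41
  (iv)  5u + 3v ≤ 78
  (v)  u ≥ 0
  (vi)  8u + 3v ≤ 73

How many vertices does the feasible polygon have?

5

Of the 15 pairwise boundary intersections, those satisfying every inequality are:
  (0, 65/8)
  (389/58, 187/29)
  (41/6, 0)
  (73/8, 0)
  (0, 41/7)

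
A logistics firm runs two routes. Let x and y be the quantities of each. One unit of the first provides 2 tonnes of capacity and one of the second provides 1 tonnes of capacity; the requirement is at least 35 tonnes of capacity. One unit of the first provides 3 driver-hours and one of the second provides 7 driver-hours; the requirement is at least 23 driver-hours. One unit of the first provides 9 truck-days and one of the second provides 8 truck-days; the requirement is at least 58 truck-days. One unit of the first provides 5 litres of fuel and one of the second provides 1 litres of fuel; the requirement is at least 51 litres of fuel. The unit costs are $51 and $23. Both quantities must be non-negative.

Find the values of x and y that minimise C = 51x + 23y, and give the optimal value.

x = 16/3, y = 73/3, minimum C = 2495/3

Feasible corners and C = 51x + 23y:
  (0, 51) → C = 1173
  (35/2, 0) → C = 1785/2
  (16/3, 73/3) → C = 2495/3
The feasible region is unbounded (it extends along (0, 1), (1, 0)), but C strictly increases along every unbounded feasible direction, so there is no improving ray and the minimum is attained at a vertex.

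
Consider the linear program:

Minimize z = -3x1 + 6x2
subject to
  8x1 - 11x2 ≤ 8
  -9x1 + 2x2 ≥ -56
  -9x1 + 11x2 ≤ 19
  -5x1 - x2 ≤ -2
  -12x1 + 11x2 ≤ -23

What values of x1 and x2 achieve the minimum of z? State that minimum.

x1 = 15/4, x2 = 2, minimum z = 3/4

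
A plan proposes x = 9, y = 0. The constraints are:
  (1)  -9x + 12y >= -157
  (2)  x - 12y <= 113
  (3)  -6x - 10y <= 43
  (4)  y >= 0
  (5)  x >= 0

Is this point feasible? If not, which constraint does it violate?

feasible

(1): -81 ≥ -157 ✓
(2): 9 ≤ 113 ✓
(3): -54 ≤ 43 ✓
(4): 0 ≥ 0 ✓
(5): 9 ≥ 0 ✓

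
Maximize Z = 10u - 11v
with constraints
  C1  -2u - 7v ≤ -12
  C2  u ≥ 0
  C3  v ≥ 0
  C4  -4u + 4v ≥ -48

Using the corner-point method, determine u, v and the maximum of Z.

u = 12, v = 0, maximum Z = 120

Feasible corners and Z = 10u - 11v:
  (0, 12/7) → Z = -132/7
  (6, 0) → Z = 60
  (12, 0) → Z = 120
The feasible region is unbounded (it extends along (0, 1), (1, 1)), but Z strictly decreases along every unbounded feasible direction, so there is no improving ray and the maximum is attained at a vertex.

At the optimal vertex, v = 0 and -4u + 4v = -48.
Solving simultaneously gives u = 12, v = 0.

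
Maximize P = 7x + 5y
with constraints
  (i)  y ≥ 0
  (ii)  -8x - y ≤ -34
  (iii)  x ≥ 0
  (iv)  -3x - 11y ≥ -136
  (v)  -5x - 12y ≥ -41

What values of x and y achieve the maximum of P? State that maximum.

Feasible corners and P = 7x + 5y:
  (17/4, 0) → P = 119/4
  (41/5, 0) → P = 287/5
  (367/91, 158/91) → P = 3359/91

The optimum lies where y = 0 and -5x - 12y = -41.
Solving simultaneously gives x = 41/5, y = 0.

x = 41/5, y = 0, maximum P = 287/5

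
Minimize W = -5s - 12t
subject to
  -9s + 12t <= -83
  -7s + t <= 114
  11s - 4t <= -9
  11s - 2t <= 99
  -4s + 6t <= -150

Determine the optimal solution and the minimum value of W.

s = -327/25, t = -843/25, minimum W = 11751/25

Feasible corners and W = -5s - 12t:
  (-447/17, -1191/17) → W = 16527/17
  (-417/19, -753/19) → W = 11121/19
  (-327/25, -843/25) → W = 11751/25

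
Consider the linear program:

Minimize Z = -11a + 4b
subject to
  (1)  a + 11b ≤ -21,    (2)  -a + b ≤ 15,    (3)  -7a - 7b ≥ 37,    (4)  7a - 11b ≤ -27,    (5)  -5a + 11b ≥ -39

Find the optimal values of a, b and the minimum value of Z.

a = -6, b = -15/11, minimum Z = 666/11

Feasible corners and Z = -11a + 4b:
  (-31/2, -1/2) → Z = 337/2
  (-6, -15/11) → Z = 666/11
  (-34, -19) → Z = 298
  (-33, -204/11) → Z = 3177/11

The optimum lies where a + 11b = -21 and 7a - 11b = -27.
Solving simultaneously gives a = -6, b = -15/11.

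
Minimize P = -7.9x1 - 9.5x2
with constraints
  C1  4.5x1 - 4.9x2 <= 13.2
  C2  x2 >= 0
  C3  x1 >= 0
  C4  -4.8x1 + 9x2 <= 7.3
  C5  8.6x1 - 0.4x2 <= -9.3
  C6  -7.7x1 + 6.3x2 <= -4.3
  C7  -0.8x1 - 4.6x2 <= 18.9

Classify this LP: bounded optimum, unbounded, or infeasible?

infeasible

The boundaries 4.5x1 - 4.9x2 = 13.2 and x2 = 0 meet at (44/15, 0), but that point violates 8.6x1 - 0.4x2 ≤ -9.3. Every candidate vertex is excluded by some other constraint, so the feasible region is empty.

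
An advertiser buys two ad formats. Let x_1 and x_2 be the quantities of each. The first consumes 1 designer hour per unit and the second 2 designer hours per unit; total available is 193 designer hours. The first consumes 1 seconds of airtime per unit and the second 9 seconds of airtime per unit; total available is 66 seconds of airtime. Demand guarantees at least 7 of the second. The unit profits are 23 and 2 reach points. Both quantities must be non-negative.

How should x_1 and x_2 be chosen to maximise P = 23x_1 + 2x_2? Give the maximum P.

x_1 = 3, x_2 = 7, maximum P = 83

Vertices and P = 23x_1 + 2x_2:
  (0, 22/3) → P = 44/3
  (0, 7) → P = 14
  (3, 7) → P = 83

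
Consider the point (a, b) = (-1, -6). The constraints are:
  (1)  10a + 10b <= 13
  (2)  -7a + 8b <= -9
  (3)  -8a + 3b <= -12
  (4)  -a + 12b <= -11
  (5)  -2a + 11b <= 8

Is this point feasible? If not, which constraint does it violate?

not feasible — violates (3)

Constraint (3): -8a + 3b = -10, which is not ≤ -12. All other constraints are satisfied.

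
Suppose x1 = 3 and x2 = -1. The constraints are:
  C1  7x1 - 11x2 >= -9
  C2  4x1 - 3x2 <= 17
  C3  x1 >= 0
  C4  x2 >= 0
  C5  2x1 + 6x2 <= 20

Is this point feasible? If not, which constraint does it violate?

Constraint C4: x2 = -1, which is not ≥ 0. All other constraints are satisfied.

not feasible — violates C4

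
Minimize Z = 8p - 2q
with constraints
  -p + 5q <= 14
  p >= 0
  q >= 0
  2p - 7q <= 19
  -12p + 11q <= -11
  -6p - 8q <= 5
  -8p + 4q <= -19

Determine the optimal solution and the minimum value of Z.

Vertices and Z = 8p - 2q:
  (193/3, 47/3) → Z = 1450/3
  (209/49, 179/49) → Z = 1314/49
  (19/2, 0) → Z = 76
  (19/8, 0) → Z = 19
  (33/8, 7/2) → Z = 26

At the optimal vertex, q = 0 and -8p + 4q = -19.
Solving simultaneously gives p = 19/8, q = 0.

p = 19/8, q = 0, minimum Z = 19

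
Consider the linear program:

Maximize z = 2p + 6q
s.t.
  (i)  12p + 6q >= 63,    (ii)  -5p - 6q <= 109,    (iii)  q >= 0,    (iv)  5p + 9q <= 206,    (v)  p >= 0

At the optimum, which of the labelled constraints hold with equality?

Extreme points and z = 2p + 6q:
  (21/4, 0) → z = 21/2
  (0, 21/2) → z = 63
  (206/5, 0) → z = 412/5
  (0, 206/9) → z = 412/3

The maximum is at (0, 206/9). Substituting into each constraint, equality holds for (iv) and (v); the remaining constraints have slack.

(iv) and (v)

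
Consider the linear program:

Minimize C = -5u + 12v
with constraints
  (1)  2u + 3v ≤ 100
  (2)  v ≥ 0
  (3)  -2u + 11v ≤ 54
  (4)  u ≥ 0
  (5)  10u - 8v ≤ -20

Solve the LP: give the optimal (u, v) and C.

u = 0, v = 5/2, minimum C = 30

Extreme points and C = -5u + 12v:
  (0, 54/11) → C = 648/11
  (106/47, 250/47) → C = 2470/47
  (0, 5/2) → C = 30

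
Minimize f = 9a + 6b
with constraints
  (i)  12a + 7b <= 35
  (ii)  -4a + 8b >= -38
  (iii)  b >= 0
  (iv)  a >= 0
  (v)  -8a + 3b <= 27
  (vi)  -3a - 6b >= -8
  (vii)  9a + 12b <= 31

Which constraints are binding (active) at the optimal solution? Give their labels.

(iii) and (iv)

Corner points and f = 9a + 6b:
  (0, 0) → f = 0
  (8/3, 0) → f = 24
  (0, 4/3) → f = 8

The minimum is at (0, 0). Substituting into each constraint, equality holds for (iii) and (iv); the remaining constraints have slack.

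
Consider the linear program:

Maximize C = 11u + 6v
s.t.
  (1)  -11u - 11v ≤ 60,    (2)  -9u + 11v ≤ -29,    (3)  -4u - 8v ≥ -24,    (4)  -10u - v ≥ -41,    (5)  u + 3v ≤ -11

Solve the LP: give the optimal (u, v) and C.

Feasible corners and C = 11u + 6v:
  (-31/20, -859/220) → C = -1781/44
  (511/99, -1051/99) → C = -685/99
  (-17/19, -64/19) → C = -571/19
  (134/29, -151/29) → C = 568/29

u = 134/29, v = -151/29, maximum C = 568/29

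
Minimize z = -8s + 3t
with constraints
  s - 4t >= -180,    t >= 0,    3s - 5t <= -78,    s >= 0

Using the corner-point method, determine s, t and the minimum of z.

Extreme points and z = -8s + 3t:
  (84, 66) → z = -474
  (0, 45) → z = 135
  (0, 78/5) → z = 234/5

The binding constraints are s - 4t = -180 and 3s - 5t = -78.
Solving simultaneously gives s = 84, t = 66.

s = 84, t = 66, minimum z = -474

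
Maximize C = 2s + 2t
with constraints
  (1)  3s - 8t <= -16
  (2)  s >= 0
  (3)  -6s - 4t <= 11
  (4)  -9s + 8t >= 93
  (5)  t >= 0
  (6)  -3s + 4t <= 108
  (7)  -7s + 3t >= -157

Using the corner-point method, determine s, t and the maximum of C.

Vertices and C = 2s + 2t:
  (0, 93/8) → C = 93/4
  (0, 27) → C = 54
  (41, 231/4) → C = 395/2

s = 41, t = 231/4, maximum C = 395/2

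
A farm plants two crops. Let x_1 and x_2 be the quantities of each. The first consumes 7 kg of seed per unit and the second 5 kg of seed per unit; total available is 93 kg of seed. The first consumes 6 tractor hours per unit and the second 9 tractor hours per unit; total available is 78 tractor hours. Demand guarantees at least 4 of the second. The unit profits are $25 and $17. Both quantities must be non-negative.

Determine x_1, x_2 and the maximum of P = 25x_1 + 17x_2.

x_1 = 7, x_2 = 4, maximum P = 243

Vertices and P = 25x_1 + 17x_2:
  (0, 26/3) → P = 442/3
  (0, 4) → P = 68
  (7, 4) → P = 243

At the optimal vertex, 6x_1 + 9x_2 = 78 and x_2 = 4.
Solving simultaneously gives x_1 = 7, x_2 = 4.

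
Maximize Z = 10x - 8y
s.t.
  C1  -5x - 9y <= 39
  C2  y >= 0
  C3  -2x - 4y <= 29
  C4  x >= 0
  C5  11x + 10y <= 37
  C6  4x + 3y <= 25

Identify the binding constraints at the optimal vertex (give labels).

Feasible corners and Z = 10x - 8y:
  (0, 0) → Z = 0
  (37/11, 0) → Z = 370/11
  (0, 37/10) → Z = -148/5

The maximum is at (37/11, 0). Substituting into each constraint, equality holds for C2 and C5; the remaining constraints have slack.

C2 and C5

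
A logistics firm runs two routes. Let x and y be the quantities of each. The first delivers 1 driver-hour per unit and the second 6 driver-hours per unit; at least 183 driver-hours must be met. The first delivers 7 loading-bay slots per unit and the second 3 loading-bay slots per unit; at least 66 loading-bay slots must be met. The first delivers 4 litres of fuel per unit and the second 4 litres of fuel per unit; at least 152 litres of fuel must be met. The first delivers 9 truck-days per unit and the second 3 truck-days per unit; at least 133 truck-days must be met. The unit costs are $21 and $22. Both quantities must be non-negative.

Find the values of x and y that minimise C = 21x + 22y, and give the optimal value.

x = 9, y = 29, minimum C = 827

The feasible region is unbounded (it extends along (0, 1), (1, 0)), but C strictly increases along every unbounded feasible direction, so there is no improving ray and the minimum is attained at a vertex.

The optimum lies where x + 6y = 183 and 4x + 4y = 152.
Solving simultaneously gives x = 9, y = 29.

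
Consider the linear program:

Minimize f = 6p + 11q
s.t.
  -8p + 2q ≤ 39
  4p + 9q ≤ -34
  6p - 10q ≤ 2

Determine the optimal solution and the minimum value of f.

p = -197/34, q = -125/34, minimum f = -2557/34

Extreme points and f = 6p + 11q:
  (-419/80, -29/20) → f = -379/8
  (-197/34, -125/34) → f = -2557/34
  (-161/47, -106/47) → f = -2132/47

The optimum lies where -8p + 2q = 39 and 6p - 10q = 2.
Solving simultaneously gives p = -197/34, q = -125/34.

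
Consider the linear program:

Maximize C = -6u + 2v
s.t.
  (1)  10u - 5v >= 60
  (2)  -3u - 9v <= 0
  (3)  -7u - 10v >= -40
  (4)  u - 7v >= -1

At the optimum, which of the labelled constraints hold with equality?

Corner points and C = -6u + 2v:
  (36/7, -12/7) → C = -240/7
  (160/27, -4/27) → C = -968/27
  (120/11, -40/11) → C = -800/11

The maximum is at (36/7, -12/7). Substituting into each constraint, equality holds for (1) and (2); the remaining constraints have slack.

(1) and (2)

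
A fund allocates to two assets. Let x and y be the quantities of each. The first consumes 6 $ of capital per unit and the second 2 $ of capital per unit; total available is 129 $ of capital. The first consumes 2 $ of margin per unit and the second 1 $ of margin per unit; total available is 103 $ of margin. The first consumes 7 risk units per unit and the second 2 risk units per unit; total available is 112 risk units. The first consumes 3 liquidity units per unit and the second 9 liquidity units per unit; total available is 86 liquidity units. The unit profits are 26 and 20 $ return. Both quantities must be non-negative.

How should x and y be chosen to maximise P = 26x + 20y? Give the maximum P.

x = 44/3, y = 14/3, maximum P = 1424/3

Extreme points and P = 26x + 20y:
  (0, 0) → P = 0
  (0, 86/9) → P = 1720/9
  (16, 0) → P = 416
  (44/3, 14/3) → P = 1424/3

At the optimal vertex, 7x + 2y = 112 and 3x + 9y = 86.
Solving simultaneously gives x = 44/3, y = 14/3.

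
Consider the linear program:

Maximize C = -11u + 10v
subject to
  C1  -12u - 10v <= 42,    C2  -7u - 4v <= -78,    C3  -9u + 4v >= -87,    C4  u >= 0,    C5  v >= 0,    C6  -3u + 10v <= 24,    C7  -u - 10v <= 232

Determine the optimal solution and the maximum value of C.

u = 342/41, v = 201/41, maximum C = -1752/41

Vertices and C = -11u + 10v:
  (165/16, 93/64) → C = -3165/32
  (342/41, 201/41) → C = -1752/41
  (161/13, 159/26) → C = -976/13

The optimum lies where -7u - 4v = -78 and -3u + 10v = 24.
Solving simultaneously gives u = 342/41, v = 201/41.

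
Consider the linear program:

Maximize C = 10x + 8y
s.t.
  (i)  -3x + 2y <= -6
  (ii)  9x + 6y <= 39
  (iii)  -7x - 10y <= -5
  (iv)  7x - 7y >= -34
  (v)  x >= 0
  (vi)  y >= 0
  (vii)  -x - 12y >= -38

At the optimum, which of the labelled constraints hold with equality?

(i) and (ii)

Extreme points and C = 10x + 8y:
  (19/6, 7/4) → C = 137/3
  (2, 0) → C = 20
  (13/3, 0) → C = 130/3

The maximum is at (19/6, 7/4). Substituting into each constraint, equality holds for (i) and (ii); the remaining constraints have slack.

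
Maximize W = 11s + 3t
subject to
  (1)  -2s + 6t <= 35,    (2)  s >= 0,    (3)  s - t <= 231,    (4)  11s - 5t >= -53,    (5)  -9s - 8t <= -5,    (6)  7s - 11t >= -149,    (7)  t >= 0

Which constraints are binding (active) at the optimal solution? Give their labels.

(1) and (3)

Extreme points and W = 11s + 3t:
  (0, 35/6) → W = 35/2
  (1421/4, 497/4) → W = 8561/2
  (0, 5/8) → W = 15/8
  (231, 0) → W = 2541
  (5/9, 0) → W = 55/9

The maximum is at (1421/4, 497/4). Substituting into each constraint, equality holds for (1) and (3); the remaining constraints have slack.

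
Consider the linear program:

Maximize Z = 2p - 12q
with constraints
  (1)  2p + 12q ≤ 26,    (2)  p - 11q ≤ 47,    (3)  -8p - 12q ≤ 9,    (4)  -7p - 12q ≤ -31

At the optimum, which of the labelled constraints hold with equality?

(1) and (2)

Extreme points and Z = 2p - 12q:
  (25, -2) → Z = 74
  (1, 2) → Z = -22
  (905/89, -298/89) → Z = 5386/89

The maximum is at (25, -2). Substituting into each constraint, equality holds for (1) and (2); the remaining constraints have slack.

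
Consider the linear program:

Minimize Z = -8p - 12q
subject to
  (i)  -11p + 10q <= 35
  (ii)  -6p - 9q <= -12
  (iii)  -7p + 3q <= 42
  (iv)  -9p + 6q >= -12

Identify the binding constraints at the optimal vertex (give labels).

Extreme points and Z = -8p - 12q:
  (-65/53, 114/53) → Z = -16
  (55/4, 149/8) → Z = -667/2
  (20/13, 4/13) → Z = -16

The minimum is at (55/4, 149/8). Substituting into each constraint, equality holds for (i) and (iv); the remaining constraints have slack.

(i) and (iv)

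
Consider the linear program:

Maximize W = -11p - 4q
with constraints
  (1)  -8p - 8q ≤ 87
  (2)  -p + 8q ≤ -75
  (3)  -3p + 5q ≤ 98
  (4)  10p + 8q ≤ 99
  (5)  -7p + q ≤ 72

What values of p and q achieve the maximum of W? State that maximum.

p = -4/3, q = -229/24, maximum W = 317/6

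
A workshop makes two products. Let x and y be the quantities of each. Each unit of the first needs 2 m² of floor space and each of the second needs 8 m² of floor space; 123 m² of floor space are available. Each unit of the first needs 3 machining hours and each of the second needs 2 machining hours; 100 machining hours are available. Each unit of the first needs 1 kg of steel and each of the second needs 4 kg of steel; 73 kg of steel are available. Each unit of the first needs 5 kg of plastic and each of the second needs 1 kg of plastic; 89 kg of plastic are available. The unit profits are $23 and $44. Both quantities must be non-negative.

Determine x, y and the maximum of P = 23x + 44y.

Extreme points and P = 23x + 44y:
  (0, 0) → P = 0
  (0, 123/8) → P = 1353/2
  (89/5, 0) → P = 2047/5
  (31/2, 23/2) → P = 1725/2

x = 31/2, y = 23/2, maximum P = 1725/2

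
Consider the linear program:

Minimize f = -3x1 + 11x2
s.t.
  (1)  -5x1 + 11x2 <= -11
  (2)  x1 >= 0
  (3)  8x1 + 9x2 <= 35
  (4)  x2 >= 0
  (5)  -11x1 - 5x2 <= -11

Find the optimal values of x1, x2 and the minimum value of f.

x1 = 35/8, x2 = 0, minimum f = -105/8

Vertices and f = -3x1 + 11x2:
  (484/133, 87/133) → f = -495/133
  (11/5, 0) → f = -33/5
  (35/8, 0) → f = -105/8

At the optimal vertex, 8x1 + 9x2 = 35 and x2 = 0.
Solving simultaneously gives x1 = 35/8, x2 = 0.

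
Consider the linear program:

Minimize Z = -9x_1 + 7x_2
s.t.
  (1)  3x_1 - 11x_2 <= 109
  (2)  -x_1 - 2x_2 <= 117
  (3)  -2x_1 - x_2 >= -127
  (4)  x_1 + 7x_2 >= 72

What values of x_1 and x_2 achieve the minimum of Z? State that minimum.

The feasible region is unbounded (it extends along (-2, 1), (-1, 2)), but Z strictly increases along every unbounded feasible direction, so there is no improving ray and the minimum is attained at a vertex.

The binding constraints are 3x_1 - 11x_2 = 109 and -2x_1 - x_2 = -127.
Solving simultaneously gives x_1 = 1506/25, x_2 = 163/25.

x_1 = 1506/25, x_2 = 163/25, minimum Z = -12413/25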